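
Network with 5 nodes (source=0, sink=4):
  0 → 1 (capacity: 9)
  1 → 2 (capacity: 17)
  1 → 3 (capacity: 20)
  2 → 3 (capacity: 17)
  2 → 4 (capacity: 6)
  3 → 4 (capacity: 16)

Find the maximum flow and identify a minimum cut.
Max flow = 9, Min cut edges: (0,1)

Maximum flow: 9
Minimum cut: (0,1)
Partition: S = [0], T = [1, 2, 3, 4]

Max-flow min-cut theorem verified: both equal 9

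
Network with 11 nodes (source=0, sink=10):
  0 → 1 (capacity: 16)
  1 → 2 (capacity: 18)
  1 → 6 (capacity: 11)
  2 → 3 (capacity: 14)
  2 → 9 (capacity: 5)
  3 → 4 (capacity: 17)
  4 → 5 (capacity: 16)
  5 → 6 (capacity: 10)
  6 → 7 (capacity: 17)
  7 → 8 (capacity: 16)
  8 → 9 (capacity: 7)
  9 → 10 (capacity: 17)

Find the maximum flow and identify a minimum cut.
Max flow = 12, Min cut edges: (2,9), (8,9)

Maximum flow: 12
Minimum cut: (2,9), (8,9)
Partition: S = [0, 1, 2, 3, 4, 5, 6, 7, 8], T = [9, 10]

Max-flow min-cut theorem verified: both equal 12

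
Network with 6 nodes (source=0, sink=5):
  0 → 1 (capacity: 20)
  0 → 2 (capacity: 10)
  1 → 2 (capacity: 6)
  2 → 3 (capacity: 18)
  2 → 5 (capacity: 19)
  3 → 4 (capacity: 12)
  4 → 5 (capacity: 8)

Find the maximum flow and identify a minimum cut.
Max flow = 16, Min cut edges: (0,2), (1,2)

Maximum flow: 16
Minimum cut: (0,2), (1,2)
Partition: S = [0, 1], T = [2, 3, 4, 5]

Max-flow min-cut theorem verified: both equal 16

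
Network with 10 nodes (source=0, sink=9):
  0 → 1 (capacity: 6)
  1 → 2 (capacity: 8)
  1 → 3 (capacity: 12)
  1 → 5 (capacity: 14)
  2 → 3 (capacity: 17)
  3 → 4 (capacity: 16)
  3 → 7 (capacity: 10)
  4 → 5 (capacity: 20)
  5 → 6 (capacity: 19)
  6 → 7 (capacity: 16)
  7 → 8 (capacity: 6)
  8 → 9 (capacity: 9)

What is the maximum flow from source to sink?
Maximum flow = 6

Max flow: 6

Flow assignment:
  0 → 1: 6/6
  1 → 3: 6/12
  3 → 7: 6/10
  7 → 8: 6/6
  8 → 9: 6/9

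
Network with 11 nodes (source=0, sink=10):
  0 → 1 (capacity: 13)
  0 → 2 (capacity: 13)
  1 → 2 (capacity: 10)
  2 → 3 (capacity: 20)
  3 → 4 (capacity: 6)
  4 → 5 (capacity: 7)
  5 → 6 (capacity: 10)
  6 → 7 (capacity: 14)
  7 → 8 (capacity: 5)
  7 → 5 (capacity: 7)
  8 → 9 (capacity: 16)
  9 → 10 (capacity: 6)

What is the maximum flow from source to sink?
Maximum flow = 5

Max flow: 5

Flow assignment:
  0 → 1: 5/13
  1 → 2: 5/10
  2 → 3: 5/20
  3 → 4: 5/6
  4 → 5: 5/7
  5 → 6: 5/10
  6 → 7: 5/14
  7 → 8: 5/5
  8 → 9: 5/16
  9 → 10: 5/6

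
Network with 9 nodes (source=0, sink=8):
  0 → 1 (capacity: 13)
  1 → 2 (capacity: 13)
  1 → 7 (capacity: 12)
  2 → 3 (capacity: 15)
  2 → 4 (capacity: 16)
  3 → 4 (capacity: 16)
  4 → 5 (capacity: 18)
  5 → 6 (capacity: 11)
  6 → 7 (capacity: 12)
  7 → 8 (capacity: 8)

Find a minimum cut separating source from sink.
Min cut value = 8, edges: (7,8)

Min cut value: 8
Partition: S = [0, 1, 2, 3, 4, 5, 6, 7], T = [8]
Cut edges: (7,8)

By max-flow min-cut theorem, max flow = min cut = 8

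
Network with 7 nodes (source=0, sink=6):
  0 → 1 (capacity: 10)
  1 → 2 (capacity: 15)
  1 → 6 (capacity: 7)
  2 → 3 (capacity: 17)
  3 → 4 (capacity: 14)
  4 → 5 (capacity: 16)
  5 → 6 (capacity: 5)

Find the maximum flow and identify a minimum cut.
Max flow = 10, Min cut edges: (0,1)

Maximum flow: 10
Minimum cut: (0,1)
Partition: S = [0], T = [1, 2, 3, 4, 5, 6]

Max-flow min-cut theorem verified: both equal 10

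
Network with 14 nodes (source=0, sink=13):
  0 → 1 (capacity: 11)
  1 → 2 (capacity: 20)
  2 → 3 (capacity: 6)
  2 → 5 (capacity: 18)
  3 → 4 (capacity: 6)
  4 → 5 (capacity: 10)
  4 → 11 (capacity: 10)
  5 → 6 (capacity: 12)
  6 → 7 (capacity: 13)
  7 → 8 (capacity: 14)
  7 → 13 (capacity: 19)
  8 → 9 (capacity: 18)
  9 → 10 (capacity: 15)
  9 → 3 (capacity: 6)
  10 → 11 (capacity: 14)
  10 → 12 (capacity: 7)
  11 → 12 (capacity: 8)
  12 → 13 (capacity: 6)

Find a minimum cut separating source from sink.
Min cut value = 11, edges: (0,1)

Min cut value: 11
Partition: S = [0], T = [1, 2, 3, 4, 5, 6, 7, 8, 9, 10, 11, 12, 13]
Cut edges: (0,1)

By max-flow min-cut theorem, max flow = min cut = 11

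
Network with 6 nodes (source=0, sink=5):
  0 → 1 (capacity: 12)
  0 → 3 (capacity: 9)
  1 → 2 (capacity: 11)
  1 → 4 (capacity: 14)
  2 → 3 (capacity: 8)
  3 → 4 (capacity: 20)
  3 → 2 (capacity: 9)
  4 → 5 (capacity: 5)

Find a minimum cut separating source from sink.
Min cut value = 5, edges: (4,5)

Min cut value: 5
Partition: S = [0, 1, 2, 3, 4], T = [5]
Cut edges: (4,5)

By max-flow min-cut theorem, max flow = min cut = 5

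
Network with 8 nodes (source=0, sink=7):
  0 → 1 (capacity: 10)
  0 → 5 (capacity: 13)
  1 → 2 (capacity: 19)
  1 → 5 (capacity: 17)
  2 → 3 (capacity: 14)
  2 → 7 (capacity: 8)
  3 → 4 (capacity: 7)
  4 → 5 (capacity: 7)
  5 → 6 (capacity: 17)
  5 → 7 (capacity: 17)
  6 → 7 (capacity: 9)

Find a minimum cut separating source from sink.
Min cut value = 23, edges: (0,1), (0,5)

Min cut value: 23
Partition: S = [0], T = [1, 2, 3, 4, 5, 6, 7]
Cut edges: (0,1), (0,5)

By max-flow min-cut theorem, max flow = min cut = 23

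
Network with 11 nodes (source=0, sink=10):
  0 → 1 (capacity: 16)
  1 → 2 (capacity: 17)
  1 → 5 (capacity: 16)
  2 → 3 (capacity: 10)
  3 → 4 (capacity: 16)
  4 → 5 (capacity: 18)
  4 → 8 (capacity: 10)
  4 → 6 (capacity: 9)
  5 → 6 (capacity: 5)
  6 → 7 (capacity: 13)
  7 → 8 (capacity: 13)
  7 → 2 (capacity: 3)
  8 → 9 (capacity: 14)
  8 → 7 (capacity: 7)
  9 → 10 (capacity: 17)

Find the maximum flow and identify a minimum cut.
Max flow = 14, Min cut edges: (8,9)

Maximum flow: 14
Minimum cut: (8,9)
Partition: S = [0, 1, 2, 3, 4, 5, 6, 7, 8], T = [9, 10]

Max-flow min-cut theorem verified: both equal 14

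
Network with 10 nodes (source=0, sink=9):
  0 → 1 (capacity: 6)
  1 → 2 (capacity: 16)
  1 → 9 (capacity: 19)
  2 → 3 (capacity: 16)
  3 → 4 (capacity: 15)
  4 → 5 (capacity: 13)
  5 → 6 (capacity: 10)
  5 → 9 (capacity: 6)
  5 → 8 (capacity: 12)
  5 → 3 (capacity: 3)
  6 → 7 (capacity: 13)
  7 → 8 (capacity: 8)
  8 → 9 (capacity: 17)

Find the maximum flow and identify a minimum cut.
Max flow = 6, Min cut edges: (0,1)

Maximum flow: 6
Minimum cut: (0,1)
Partition: S = [0], T = [1, 2, 3, 4, 5, 6, 7, 8, 9]

Max-flow min-cut theorem verified: both equal 6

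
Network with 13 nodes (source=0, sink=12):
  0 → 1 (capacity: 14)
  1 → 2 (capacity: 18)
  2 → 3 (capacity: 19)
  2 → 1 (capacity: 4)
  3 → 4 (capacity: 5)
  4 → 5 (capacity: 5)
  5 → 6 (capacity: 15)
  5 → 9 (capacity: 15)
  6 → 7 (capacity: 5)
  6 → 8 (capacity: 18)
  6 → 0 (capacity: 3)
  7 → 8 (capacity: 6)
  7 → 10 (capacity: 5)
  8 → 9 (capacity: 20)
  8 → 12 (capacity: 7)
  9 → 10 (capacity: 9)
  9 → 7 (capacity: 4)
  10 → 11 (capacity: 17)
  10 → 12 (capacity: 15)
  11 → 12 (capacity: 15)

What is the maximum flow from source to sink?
Maximum flow = 5

Max flow: 5

Flow assignment:
  0 → 1: 5/14
  1 → 2: 5/18
  2 → 3: 5/19
  3 → 4: 5/5
  4 → 5: 5/5
  5 → 6: 5/15
  6 → 8: 5/18
  8 → 12: 5/7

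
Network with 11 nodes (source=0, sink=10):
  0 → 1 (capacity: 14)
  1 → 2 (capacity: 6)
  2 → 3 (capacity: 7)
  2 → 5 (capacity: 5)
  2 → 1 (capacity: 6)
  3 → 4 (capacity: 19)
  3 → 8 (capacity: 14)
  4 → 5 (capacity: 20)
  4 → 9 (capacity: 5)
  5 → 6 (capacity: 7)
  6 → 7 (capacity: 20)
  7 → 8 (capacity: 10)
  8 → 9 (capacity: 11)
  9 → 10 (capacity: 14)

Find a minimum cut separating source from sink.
Min cut value = 6, edges: (1,2)

Min cut value: 6
Partition: S = [0, 1], T = [2, 3, 4, 5, 6, 7, 8, 9, 10]
Cut edges: (1,2)

By max-flow min-cut theorem, max flow = min cut = 6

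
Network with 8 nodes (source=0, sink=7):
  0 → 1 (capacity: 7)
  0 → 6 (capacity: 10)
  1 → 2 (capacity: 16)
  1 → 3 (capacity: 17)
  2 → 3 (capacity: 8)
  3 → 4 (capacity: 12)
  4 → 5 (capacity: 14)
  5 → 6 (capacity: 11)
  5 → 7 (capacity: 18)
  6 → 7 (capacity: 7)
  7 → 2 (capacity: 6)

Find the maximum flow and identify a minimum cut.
Max flow = 14, Min cut edges: (0,1), (6,7)

Maximum flow: 14
Minimum cut: (0,1), (6,7)
Partition: S = [0, 6], T = [1, 2, 3, 4, 5, 7]

Max-flow min-cut theorem verified: both equal 14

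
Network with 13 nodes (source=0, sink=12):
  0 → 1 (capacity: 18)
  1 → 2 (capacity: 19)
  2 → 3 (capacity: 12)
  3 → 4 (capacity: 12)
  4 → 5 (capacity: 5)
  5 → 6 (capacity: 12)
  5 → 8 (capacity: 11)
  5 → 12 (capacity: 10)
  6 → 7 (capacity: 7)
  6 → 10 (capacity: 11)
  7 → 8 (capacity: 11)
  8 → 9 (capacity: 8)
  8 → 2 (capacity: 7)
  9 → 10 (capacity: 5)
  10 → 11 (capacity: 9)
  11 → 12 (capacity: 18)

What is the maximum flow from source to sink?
Maximum flow = 5

Max flow: 5

Flow assignment:
  0 → 1: 5/18
  1 → 2: 5/19
  2 → 3: 5/12
  3 → 4: 5/12
  4 → 5: 5/5
  5 → 12: 5/10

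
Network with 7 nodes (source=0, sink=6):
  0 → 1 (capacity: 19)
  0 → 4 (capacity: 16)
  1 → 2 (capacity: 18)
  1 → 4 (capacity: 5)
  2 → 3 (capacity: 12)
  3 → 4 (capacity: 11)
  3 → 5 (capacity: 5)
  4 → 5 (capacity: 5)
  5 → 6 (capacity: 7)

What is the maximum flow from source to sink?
Maximum flow = 7

Max flow: 7

Flow assignment:
  0 → 1: 7/19
  1 → 2: 7/18
  2 → 3: 7/12
  3 → 4: 2/11
  3 → 5: 5/5
  4 → 5: 2/5
  5 → 6: 7/7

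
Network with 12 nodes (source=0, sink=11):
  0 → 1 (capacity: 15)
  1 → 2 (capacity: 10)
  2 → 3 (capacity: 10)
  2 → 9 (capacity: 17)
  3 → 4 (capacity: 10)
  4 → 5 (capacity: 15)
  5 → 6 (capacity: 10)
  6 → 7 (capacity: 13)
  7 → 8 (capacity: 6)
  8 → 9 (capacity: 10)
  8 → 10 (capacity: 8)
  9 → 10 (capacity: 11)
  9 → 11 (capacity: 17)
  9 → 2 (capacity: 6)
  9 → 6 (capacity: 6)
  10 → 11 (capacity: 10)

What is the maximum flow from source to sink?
Maximum flow = 10

Max flow: 10

Flow assignment:
  0 → 1: 10/15
  1 → 2: 10/10
  2 → 9: 10/17
  9 → 11: 10/17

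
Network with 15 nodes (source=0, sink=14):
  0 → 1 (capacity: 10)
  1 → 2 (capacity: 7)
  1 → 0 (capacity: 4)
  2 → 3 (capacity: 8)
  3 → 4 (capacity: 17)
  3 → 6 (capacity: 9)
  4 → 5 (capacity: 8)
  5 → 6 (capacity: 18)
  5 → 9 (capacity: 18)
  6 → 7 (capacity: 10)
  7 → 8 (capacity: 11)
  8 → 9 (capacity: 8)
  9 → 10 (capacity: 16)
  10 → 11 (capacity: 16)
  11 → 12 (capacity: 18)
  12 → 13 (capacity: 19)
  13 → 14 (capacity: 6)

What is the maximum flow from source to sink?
Maximum flow = 6

Max flow: 6

Flow assignment:
  0 → 1: 6/10
  1 → 2: 6/7
  2 → 3: 6/8
  3 → 4: 6/17
  4 → 5: 6/8
  5 → 9: 6/18
  9 → 10: 6/16
  10 → 11: 6/16
  11 → 12: 6/18
  12 → 13: 6/19
  13 → 14: 6/6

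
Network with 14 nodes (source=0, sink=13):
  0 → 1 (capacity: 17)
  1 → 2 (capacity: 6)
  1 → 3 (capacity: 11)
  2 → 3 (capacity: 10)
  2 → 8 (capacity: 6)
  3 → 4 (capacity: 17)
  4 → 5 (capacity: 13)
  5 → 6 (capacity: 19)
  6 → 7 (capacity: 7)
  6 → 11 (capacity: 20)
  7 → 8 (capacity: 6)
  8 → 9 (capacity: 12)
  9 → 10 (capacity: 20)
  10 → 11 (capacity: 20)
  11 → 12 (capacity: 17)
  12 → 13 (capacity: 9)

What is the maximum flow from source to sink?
Maximum flow = 9

Max flow: 9

Flow assignment:
  0 → 1: 9/17
  1 → 2: 6/6
  1 → 3: 3/11
  2 → 8: 6/6
  3 → 4: 3/17
  4 → 5: 3/13
  5 → 6: 3/19
  6 → 11: 3/20
  8 → 9: 6/12
  9 → 10: 6/20
  10 → 11: 6/20
  11 → 12: 9/17
  12 → 13: 9/9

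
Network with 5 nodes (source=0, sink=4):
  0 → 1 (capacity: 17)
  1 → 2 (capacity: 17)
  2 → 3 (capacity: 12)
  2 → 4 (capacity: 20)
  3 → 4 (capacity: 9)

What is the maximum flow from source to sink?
Maximum flow = 17

Max flow: 17

Flow assignment:
  0 → 1: 17/17
  1 → 2: 17/17
  2 → 4: 17/20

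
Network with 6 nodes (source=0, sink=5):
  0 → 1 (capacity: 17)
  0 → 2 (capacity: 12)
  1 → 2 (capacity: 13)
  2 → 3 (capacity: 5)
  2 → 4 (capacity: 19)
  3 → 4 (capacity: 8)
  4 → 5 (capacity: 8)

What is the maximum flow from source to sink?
Maximum flow = 8

Max flow: 8

Flow assignment:
  0 → 1: 8/17
  1 → 2: 8/13
  2 → 4: 8/19
  4 → 5: 8/8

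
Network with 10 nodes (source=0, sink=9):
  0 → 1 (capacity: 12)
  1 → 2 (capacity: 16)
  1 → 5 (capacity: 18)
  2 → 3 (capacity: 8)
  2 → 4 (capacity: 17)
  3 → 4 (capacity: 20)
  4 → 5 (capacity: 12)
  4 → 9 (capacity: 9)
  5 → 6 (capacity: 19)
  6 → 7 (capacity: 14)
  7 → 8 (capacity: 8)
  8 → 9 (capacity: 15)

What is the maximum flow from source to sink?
Maximum flow = 12

Max flow: 12

Flow assignment:
  0 → 1: 12/12
  1 → 2: 9/16
  1 → 5: 3/18
  2 → 4: 9/17
  4 → 9: 9/9
  5 → 6: 3/19
  6 → 7: 3/14
  7 → 8: 3/8
  8 → 9: 3/15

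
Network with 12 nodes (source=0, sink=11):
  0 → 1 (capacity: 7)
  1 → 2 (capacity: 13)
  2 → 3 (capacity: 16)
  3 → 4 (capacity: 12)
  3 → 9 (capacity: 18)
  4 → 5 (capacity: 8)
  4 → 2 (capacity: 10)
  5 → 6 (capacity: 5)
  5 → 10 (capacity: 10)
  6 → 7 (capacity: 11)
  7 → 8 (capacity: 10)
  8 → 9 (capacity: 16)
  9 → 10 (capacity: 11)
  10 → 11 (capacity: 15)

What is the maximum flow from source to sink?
Maximum flow = 7

Max flow: 7

Flow assignment:
  0 → 1: 7/7
  1 → 2: 7/13
  2 → 3: 7/16
  3 → 9: 7/18
  9 → 10: 7/11
  10 → 11: 7/15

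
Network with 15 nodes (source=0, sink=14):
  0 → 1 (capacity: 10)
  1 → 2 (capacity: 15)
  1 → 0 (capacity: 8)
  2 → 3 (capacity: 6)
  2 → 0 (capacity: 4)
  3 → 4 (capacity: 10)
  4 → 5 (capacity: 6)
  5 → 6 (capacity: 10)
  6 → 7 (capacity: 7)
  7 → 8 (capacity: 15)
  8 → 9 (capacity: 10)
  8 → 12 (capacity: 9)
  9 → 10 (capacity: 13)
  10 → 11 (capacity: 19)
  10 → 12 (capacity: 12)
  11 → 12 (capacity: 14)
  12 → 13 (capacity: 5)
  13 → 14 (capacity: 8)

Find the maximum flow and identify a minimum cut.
Max flow = 5, Min cut edges: (12,13)

Maximum flow: 5
Minimum cut: (12,13)
Partition: S = [0, 1, 2, 3, 4, 5, 6, 7, 8, 9, 10, 11, 12], T = [13, 14]

Max-flow min-cut theorem verified: both equal 5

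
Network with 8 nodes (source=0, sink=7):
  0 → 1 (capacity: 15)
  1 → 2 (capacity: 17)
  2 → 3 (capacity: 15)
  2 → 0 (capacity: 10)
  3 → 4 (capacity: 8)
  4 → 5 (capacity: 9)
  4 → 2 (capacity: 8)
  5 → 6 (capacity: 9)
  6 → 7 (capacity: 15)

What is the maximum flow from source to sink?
Maximum flow = 8

Max flow: 8

Flow assignment:
  0 → 1: 15/15
  1 → 2: 15/17
  2 → 3: 8/15
  2 → 0: 7/10
  3 → 4: 8/8
  4 → 5: 8/9
  5 → 6: 8/9
  6 → 7: 8/15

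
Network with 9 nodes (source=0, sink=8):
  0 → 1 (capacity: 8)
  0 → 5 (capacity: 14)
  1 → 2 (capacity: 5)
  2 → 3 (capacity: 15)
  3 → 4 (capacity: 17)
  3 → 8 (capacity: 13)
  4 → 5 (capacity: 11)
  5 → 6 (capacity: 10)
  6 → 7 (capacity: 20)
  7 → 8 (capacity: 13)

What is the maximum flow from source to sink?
Maximum flow = 15

Max flow: 15

Flow assignment:
  0 → 1: 5/8
  0 → 5: 10/14
  1 → 2: 5/5
  2 → 3: 5/15
  3 → 8: 5/13
  5 → 6: 10/10
  6 → 7: 10/20
  7 → 8: 10/13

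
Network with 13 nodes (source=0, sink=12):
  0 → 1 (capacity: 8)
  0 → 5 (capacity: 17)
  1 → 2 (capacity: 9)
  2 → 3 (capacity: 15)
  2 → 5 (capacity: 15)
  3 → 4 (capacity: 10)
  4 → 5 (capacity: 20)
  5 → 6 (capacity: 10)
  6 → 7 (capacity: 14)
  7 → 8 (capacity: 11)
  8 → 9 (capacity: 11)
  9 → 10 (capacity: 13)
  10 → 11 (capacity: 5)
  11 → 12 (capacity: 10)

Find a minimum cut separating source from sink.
Min cut value = 5, edges: (10,11)

Min cut value: 5
Partition: S = [0, 1, 2, 3, 4, 5, 6, 7, 8, 9, 10], T = [11, 12]
Cut edges: (10,11)

By max-flow min-cut theorem, max flow = min cut = 5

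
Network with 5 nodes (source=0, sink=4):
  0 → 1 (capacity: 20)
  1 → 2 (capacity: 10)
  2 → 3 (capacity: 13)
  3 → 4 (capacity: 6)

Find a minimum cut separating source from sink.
Min cut value = 6, edges: (3,4)

Min cut value: 6
Partition: S = [0, 1, 2, 3], T = [4]
Cut edges: (3,4)

By max-flow min-cut theorem, max flow = min cut = 6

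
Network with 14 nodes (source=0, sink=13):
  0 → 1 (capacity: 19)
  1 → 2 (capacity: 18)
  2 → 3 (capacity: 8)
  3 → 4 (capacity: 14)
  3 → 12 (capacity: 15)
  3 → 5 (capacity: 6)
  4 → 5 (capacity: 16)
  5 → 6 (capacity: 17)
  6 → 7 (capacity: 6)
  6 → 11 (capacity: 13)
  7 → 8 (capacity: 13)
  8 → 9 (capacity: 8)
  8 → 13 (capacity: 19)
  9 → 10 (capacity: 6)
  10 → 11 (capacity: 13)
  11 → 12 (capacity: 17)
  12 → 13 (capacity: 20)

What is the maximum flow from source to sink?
Maximum flow = 8

Max flow: 8

Flow assignment:
  0 → 1: 8/19
  1 → 2: 8/18
  2 → 3: 8/8
  3 → 12: 8/15
  12 → 13: 8/20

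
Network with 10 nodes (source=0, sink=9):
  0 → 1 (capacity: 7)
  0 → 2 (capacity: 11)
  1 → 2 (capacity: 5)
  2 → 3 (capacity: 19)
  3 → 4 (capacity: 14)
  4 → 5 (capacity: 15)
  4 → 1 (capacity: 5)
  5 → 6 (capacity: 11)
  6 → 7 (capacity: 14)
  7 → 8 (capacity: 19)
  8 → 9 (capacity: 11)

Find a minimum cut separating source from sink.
Min cut value = 11, edges: (8,9)

Min cut value: 11
Partition: S = [0, 1, 2, 3, 4, 5, 6, 7, 8], T = [9]
Cut edges: (8,9)

By max-flow min-cut theorem, max flow = min cut = 11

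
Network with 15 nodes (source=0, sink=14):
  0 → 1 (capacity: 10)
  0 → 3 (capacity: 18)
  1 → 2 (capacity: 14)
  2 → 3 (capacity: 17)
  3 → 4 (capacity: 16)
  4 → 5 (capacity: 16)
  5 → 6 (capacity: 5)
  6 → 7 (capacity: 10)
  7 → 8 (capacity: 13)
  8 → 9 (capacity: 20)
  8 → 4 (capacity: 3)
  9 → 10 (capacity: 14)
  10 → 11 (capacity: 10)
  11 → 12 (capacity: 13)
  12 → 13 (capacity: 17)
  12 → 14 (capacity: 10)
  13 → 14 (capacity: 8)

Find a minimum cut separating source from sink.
Min cut value = 5, edges: (5,6)

Min cut value: 5
Partition: S = [0, 1, 2, 3, 4, 5], T = [6, 7, 8, 9, 10, 11, 12, 13, 14]
Cut edges: (5,6)

By max-flow min-cut theorem, max flow = min cut = 5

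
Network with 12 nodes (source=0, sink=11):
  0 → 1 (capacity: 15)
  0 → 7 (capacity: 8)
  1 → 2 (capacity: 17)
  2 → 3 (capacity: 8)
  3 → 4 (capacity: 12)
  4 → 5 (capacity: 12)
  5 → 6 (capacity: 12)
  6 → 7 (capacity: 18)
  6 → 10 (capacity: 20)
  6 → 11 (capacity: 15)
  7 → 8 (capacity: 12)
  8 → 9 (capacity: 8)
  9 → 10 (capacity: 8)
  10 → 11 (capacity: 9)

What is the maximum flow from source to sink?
Maximum flow = 16

Max flow: 16

Flow assignment:
  0 → 1: 8/15
  0 → 7: 8/8
  1 → 2: 8/17
  2 → 3: 8/8
  3 → 4: 8/12
  4 → 5: 8/12
  5 → 6: 8/12
  6 → 11: 8/15
  7 → 8: 8/12
  8 → 9: 8/8
  9 → 10: 8/8
  10 → 11: 8/9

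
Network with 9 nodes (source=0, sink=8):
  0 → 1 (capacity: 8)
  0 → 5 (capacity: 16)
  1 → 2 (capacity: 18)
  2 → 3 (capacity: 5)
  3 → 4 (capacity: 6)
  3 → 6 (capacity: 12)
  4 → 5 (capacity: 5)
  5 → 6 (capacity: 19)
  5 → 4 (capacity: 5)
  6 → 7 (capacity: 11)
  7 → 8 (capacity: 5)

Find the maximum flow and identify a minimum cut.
Max flow = 5, Min cut edges: (7,8)

Maximum flow: 5
Minimum cut: (7,8)
Partition: S = [0, 1, 2, 3, 4, 5, 6, 7], T = [8]

Max-flow min-cut theorem verified: both equal 5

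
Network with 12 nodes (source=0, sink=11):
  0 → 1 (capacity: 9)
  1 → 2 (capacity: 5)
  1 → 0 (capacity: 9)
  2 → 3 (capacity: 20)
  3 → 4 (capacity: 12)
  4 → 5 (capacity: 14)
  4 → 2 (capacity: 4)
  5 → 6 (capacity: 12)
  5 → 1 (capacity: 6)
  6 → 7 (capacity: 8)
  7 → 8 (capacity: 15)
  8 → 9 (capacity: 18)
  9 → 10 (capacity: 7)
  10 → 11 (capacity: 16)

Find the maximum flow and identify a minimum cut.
Max flow = 5, Min cut edges: (1,2)

Maximum flow: 5
Minimum cut: (1,2)
Partition: S = [0, 1], T = [2, 3, 4, 5, 6, 7, 8, 9, 10, 11]

Max-flow min-cut theorem verified: both equal 5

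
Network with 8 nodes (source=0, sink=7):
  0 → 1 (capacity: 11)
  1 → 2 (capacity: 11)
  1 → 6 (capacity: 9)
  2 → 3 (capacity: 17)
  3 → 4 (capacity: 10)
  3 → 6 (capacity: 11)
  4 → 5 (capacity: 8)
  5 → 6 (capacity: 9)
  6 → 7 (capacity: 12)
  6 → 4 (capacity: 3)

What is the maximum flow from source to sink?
Maximum flow = 11

Max flow: 11

Flow assignment:
  0 → 1: 11/11
  1 → 2: 2/11
  1 → 6: 9/9
  2 → 3: 2/17
  3 → 6: 2/11
  6 → 7: 11/12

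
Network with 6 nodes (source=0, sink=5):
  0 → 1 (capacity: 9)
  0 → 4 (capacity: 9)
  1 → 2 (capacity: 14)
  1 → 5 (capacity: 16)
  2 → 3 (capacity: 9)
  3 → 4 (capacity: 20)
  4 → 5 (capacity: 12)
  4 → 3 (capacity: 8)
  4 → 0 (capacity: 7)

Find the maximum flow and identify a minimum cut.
Max flow = 18, Min cut edges: (0,1), (0,4)

Maximum flow: 18
Minimum cut: (0,1), (0,4)
Partition: S = [0], T = [1, 2, 3, 4, 5]

Max-flow min-cut theorem verified: both equal 18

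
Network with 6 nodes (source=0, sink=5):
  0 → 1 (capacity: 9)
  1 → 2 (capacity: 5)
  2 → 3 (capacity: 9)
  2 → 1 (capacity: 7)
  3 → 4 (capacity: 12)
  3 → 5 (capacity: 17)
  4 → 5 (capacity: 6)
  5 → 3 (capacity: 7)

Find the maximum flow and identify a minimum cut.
Max flow = 5, Min cut edges: (1,2)

Maximum flow: 5
Minimum cut: (1,2)
Partition: S = [0, 1], T = [2, 3, 4, 5]

Max-flow min-cut theorem verified: both equal 5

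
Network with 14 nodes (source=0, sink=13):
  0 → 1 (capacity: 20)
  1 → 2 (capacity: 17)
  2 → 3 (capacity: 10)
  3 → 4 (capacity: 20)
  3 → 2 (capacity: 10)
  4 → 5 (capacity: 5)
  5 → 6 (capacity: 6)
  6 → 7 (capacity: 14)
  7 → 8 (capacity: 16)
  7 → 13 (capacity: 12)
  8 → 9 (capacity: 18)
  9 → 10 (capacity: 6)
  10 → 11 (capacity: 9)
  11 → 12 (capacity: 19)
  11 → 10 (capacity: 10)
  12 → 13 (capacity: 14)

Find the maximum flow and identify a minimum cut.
Max flow = 5, Min cut edges: (4,5)

Maximum flow: 5
Minimum cut: (4,5)
Partition: S = [0, 1, 2, 3, 4], T = [5, 6, 7, 8, 9, 10, 11, 12, 13]

Max-flow min-cut theorem verified: both equal 5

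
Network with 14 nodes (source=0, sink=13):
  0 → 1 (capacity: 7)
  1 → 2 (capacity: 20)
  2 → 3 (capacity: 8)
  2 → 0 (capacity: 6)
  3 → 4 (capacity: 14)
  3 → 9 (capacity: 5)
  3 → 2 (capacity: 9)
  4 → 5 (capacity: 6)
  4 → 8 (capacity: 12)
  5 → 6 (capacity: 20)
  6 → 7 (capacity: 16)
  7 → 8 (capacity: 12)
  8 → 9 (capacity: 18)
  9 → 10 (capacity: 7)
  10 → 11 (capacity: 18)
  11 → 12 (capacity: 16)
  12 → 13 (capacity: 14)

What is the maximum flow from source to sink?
Maximum flow = 7

Max flow: 7

Flow assignment:
  0 → 1: 7/7
  1 → 2: 7/20
  2 → 3: 7/8
  3 → 4: 2/14
  3 → 9: 5/5
  4 → 8: 2/12
  8 → 9: 2/18
  9 → 10: 7/7
  10 → 11: 7/18
  11 → 12: 7/16
  12 → 13: 7/14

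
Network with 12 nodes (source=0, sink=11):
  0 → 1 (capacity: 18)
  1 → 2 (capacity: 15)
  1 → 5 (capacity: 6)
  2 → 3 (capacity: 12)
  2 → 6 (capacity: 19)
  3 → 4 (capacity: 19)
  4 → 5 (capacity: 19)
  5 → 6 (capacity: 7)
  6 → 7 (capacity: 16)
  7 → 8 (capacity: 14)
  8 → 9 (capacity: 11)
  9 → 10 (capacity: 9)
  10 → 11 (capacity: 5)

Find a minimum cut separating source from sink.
Min cut value = 5, edges: (10,11)

Min cut value: 5
Partition: S = [0, 1, 2, 3, 4, 5, 6, 7, 8, 9, 10], T = [11]
Cut edges: (10,11)

By max-flow min-cut theorem, max flow = min cut = 5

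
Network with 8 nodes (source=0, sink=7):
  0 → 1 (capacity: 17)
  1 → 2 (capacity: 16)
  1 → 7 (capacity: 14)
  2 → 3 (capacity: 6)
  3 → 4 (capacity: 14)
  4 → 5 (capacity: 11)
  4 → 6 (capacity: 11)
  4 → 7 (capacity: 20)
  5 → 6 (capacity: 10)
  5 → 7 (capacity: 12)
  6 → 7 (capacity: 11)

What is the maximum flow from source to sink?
Maximum flow = 17

Max flow: 17

Flow assignment:
  0 → 1: 17/17
  1 → 2: 3/16
  1 → 7: 14/14
  2 → 3: 3/6
  3 → 4: 3/14
  4 → 7: 3/20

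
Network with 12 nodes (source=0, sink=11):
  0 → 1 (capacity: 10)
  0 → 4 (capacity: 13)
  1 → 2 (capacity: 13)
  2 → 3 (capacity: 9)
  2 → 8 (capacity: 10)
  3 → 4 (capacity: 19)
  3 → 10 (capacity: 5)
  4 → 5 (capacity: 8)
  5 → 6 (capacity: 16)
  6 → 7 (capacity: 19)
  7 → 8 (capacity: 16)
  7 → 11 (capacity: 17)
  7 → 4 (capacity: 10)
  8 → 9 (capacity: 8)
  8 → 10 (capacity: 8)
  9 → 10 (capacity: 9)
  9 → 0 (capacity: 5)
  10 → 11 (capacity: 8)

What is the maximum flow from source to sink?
Maximum flow = 16

Max flow: 16

Flow assignment:
  0 → 1: 10/10
  0 → 4: 8/13
  1 → 2: 10/13
  2 → 3: 5/9
  2 → 8: 5/10
  3 → 10: 5/5
  4 → 5: 8/8
  5 → 6: 8/16
  6 → 7: 8/19
  7 → 11: 8/17
  8 → 9: 2/8
  8 → 10: 3/8
  9 → 0: 2/5
  10 → 11: 8/8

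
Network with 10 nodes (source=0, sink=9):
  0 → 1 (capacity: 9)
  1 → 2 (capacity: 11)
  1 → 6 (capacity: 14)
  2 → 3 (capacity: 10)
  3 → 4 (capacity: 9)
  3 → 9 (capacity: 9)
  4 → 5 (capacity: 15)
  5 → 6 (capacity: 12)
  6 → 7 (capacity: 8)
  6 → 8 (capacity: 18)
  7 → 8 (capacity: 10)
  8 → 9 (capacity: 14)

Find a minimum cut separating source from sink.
Min cut value = 9, edges: (0,1)

Min cut value: 9
Partition: S = [0], T = [1, 2, 3, 4, 5, 6, 7, 8, 9]
Cut edges: (0,1)

By max-flow min-cut theorem, max flow = min cut = 9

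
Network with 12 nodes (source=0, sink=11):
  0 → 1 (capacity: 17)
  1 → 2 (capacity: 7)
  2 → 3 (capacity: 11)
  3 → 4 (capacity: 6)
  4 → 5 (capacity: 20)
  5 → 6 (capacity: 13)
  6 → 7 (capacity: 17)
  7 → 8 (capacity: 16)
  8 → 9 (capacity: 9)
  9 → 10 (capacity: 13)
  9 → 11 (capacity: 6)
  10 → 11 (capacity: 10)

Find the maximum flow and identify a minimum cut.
Max flow = 6, Min cut edges: (3,4)

Maximum flow: 6
Minimum cut: (3,4)
Partition: S = [0, 1, 2, 3], T = [4, 5, 6, 7, 8, 9, 10, 11]

Max-flow min-cut theorem verified: both equal 6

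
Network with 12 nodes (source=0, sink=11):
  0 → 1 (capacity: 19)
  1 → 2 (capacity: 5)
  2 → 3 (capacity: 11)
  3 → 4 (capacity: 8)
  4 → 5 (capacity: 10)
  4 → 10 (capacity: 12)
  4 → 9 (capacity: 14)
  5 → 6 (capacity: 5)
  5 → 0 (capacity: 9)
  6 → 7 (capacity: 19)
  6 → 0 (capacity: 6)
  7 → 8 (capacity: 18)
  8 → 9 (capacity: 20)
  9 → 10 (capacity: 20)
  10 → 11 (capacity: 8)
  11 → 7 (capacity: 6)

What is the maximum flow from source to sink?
Maximum flow = 5

Max flow: 5

Flow assignment:
  0 → 1: 5/19
  1 → 2: 5/5
  2 → 3: 5/11
  3 → 4: 5/8
  4 → 10: 5/12
  10 → 11: 5/8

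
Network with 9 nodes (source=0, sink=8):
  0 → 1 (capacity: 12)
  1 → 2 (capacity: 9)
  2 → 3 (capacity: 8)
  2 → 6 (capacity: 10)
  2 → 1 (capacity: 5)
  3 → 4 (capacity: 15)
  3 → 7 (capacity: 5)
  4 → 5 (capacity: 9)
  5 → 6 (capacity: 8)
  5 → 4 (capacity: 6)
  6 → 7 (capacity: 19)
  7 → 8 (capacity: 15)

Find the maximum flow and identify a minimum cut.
Max flow = 9, Min cut edges: (1,2)

Maximum flow: 9
Minimum cut: (1,2)
Partition: S = [0, 1], T = [2, 3, 4, 5, 6, 7, 8]

Max-flow min-cut theorem verified: both equal 9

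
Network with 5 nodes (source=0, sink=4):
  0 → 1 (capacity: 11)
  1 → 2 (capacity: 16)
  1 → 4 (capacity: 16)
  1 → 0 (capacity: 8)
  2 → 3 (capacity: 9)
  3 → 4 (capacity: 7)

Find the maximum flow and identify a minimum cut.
Max flow = 11, Min cut edges: (0,1)

Maximum flow: 11
Minimum cut: (0,1)
Partition: S = [0], T = [1, 2, 3, 4]

Max-flow min-cut theorem verified: both equal 11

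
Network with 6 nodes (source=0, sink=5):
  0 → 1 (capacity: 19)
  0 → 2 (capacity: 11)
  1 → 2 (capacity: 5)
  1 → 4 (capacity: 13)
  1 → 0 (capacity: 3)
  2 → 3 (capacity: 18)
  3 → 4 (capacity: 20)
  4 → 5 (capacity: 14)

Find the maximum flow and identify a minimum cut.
Max flow = 14, Min cut edges: (4,5)

Maximum flow: 14
Minimum cut: (4,5)
Partition: S = [0, 1, 2, 3, 4], T = [5]

Max-flow min-cut theorem verified: both equal 14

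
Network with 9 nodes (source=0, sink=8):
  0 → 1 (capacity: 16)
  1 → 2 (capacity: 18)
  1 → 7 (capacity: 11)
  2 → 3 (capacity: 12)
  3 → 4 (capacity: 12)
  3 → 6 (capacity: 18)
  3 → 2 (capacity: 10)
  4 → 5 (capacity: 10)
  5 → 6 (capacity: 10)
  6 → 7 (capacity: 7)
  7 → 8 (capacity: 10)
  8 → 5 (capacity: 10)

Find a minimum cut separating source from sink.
Min cut value = 10, edges: (7,8)

Min cut value: 10
Partition: S = [0, 1, 2, 3, 4, 5, 6, 7], T = [8]
Cut edges: (7,8)

By max-flow min-cut theorem, max flow = min cut = 10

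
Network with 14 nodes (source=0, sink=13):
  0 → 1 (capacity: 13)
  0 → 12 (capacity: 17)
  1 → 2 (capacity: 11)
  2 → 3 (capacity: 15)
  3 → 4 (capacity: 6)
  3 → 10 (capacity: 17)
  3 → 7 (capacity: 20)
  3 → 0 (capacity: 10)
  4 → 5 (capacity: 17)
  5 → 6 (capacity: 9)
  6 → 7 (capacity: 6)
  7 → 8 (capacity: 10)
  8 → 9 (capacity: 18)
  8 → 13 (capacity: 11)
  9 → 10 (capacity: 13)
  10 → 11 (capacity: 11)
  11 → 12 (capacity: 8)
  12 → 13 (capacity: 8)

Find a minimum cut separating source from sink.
Min cut value = 18, edges: (7,8), (12,13)

Min cut value: 18
Partition: S = [0, 1, 2, 3, 4, 5, 6, 7, 9, 10, 11, 12], T = [8, 13]
Cut edges: (7,8), (12,13)

By max-flow min-cut theorem, max flow = min cut = 18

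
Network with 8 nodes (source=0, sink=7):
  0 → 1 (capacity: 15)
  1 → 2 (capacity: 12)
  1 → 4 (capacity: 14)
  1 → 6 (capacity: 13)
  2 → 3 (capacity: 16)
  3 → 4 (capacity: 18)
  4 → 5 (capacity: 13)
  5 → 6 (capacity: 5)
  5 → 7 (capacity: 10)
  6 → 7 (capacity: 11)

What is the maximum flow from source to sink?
Maximum flow = 15

Max flow: 15

Flow assignment:
  0 → 1: 15/15
  1 → 4: 4/14
  1 → 6: 11/13
  4 → 5: 4/13
  5 → 7: 4/10
  6 → 7: 11/11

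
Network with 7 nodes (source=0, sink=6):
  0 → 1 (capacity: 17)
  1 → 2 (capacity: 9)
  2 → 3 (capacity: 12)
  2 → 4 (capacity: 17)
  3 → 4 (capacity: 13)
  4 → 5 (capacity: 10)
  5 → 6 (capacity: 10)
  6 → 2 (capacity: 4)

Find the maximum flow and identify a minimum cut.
Max flow = 9, Min cut edges: (1,2)

Maximum flow: 9
Minimum cut: (1,2)
Partition: S = [0, 1], T = [2, 3, 4, 5, 6]

Max-flow min-cut theorem verified: both equal 9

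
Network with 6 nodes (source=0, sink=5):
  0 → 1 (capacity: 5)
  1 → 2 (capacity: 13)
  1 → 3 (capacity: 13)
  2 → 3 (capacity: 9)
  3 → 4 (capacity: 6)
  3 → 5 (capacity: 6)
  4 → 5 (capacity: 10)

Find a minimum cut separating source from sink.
Min cut value = 5, edges: (0,1)

Min cut value: 5
Partition: S = [0], T = [1, 2, 3, 4, 5]
Cut edges: (0,1)

By max-flow min-cut theorem, max flow = min cut = 5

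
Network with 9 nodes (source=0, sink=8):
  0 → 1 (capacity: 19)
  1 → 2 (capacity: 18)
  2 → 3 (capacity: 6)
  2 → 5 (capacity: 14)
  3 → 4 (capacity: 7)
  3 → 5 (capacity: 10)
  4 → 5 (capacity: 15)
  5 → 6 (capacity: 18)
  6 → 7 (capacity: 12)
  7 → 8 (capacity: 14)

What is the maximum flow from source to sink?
Maximum flow = 12

Max flow: 12

Flow assignment:
  0 → 1: 12/19
  1 → 2: 12/18
  2 → 3: 4/6
  2 → 5: 8/14
  3 → 5: 4/10
  5 → 6: 12/18
  6 → 7: 12/12
  7 → 8: 12/14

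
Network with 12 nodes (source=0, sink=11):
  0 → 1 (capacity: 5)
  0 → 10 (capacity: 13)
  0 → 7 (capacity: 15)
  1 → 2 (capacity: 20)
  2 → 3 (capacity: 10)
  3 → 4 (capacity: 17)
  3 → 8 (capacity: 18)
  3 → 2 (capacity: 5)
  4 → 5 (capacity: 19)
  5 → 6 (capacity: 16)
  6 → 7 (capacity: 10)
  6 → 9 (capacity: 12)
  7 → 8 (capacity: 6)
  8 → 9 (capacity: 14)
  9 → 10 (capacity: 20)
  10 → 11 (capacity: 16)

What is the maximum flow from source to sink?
Maximum flow = 16

Max flow: 16

Flow assignment:
  0 → 1: 5/5
  0 → 10: 5/13
  0 → 7: 6/15
  1 → 2: 5/20
  2 → 3: 5/10
  3 → 8: 5/18
  7 → 8: 6/6
  8 → 9: 11/14
  9 → 10: 11/20
  10 → 11: 16/16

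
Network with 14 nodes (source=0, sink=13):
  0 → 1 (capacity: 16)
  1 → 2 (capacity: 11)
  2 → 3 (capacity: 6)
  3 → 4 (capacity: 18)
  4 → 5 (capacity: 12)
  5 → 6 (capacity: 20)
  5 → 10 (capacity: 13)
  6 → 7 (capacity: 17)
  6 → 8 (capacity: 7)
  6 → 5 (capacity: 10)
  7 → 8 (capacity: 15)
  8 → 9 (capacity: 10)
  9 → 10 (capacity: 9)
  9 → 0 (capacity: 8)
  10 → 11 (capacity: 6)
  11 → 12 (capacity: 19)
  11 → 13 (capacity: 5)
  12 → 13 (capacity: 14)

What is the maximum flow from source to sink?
Maximum flow = 6

Max flow: 6

Flow assignment:
  0 → 1: 6/16
  1 → 2: 6/11
  2 → 3: 6/6
  3 → 4: 6/18
  4 → 5: 6/12
  5 → 10: 6/13
  10 → 11: 6/6
  11 → 12: 1/19
  11 → 13: 5/5
  12 → 13: 1/14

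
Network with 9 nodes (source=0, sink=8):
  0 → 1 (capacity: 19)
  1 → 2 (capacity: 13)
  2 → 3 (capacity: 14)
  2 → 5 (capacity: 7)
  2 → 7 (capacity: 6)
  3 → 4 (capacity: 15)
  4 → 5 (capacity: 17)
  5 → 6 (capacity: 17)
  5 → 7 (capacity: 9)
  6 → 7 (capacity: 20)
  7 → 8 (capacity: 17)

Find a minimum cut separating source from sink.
Min cut value = 13, edges: (1,2)

Min cut value: 13
Partition: S = [0, 1], T = [2, 3, 4, 5, 6, 7, 8]
Cut edges: (1,2)

By max-flow min-cut theorem, max flow = min cut = 13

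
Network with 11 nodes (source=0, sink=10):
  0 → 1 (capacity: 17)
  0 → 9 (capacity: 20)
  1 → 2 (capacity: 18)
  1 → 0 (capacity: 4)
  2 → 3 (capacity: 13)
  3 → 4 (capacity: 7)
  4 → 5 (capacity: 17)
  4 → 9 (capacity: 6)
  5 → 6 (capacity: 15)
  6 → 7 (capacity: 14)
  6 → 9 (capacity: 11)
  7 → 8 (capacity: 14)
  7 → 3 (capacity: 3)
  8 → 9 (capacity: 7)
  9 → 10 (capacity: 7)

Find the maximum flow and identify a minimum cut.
Max flow = 7, Min cut edges: (9,10)

Maximum flow: 7
Minimum cut: (9,10)
Partition: S = [0, 1, 2, 3, 4, 5, 6, 7, 8, 9], T = [10]

Max-flow min-cut theorem verified: both equal 7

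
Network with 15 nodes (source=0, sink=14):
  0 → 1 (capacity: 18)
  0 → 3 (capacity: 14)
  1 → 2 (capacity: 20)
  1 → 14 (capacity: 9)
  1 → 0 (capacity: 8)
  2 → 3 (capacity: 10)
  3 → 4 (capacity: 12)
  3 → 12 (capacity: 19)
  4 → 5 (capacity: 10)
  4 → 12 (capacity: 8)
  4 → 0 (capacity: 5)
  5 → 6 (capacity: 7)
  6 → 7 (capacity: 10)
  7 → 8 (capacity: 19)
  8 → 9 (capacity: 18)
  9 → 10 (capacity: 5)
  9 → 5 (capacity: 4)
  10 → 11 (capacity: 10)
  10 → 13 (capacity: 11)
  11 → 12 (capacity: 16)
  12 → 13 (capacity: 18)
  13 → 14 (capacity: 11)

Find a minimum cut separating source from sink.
Min cut value = 20, edges: (1,14), (13,14)

Min cut value: 20
Partition: S = [0, 1, 2, 3, 4, 5, 6, 7, 8, 9, 10, 11, 12, 13], T = [14]
Cut edges: (1,14), (13,14)

By max-flow min-cut theorem, max flow = min cut = 20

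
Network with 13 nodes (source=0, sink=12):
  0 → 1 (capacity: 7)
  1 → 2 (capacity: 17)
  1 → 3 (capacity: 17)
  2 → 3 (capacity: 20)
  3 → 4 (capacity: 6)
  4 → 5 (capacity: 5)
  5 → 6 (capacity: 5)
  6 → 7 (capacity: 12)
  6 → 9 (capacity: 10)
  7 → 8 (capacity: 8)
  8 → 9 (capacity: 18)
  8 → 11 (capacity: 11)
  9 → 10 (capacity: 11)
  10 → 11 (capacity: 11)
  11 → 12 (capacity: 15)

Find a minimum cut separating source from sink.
Min cut value = 5, edges: (5,6)

Min cut value: 5
Partition: S = [0, 1, 2, 3, 4, 5], T = [6, 7, 8, 9, 10, 11, 12]
Cut edges: (5,6)

By max-flow min-cut theorem, max flow = min cut = 5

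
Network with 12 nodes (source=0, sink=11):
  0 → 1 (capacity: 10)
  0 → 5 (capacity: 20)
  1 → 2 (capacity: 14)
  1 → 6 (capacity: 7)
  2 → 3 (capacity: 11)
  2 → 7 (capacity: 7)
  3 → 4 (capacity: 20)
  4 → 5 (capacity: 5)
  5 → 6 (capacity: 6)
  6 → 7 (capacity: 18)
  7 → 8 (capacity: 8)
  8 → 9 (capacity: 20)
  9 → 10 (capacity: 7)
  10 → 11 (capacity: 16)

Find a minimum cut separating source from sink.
Min cut value = 7, edges: (9,10)

Min cut value: 7
Partition: S = [0, 1, 2, 3, 4, 5, 6, 7, 8, 9], T = [10, 11]
Cut edges: (9,10)

By max-flow min-cut theorem, max flow = min cut = 7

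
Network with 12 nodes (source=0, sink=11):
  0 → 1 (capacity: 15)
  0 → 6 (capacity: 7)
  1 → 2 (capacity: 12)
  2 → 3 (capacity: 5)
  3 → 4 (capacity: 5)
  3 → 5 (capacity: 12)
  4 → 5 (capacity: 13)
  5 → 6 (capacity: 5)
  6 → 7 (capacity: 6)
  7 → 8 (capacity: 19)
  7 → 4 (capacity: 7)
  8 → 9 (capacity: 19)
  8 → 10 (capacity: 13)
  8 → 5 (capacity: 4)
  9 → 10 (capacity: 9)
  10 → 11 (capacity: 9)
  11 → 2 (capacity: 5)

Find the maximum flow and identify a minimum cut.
Max flow = 6, Min cut edges: (6,7)

Maximum flow: 6
Minimum cut: (6,7)
Partition: S = [0, 1, 2, 3, 4, 5, 6], T = [7, 8, 9, 10, 11]

Max-flow min-cut theorem verified: both equal 6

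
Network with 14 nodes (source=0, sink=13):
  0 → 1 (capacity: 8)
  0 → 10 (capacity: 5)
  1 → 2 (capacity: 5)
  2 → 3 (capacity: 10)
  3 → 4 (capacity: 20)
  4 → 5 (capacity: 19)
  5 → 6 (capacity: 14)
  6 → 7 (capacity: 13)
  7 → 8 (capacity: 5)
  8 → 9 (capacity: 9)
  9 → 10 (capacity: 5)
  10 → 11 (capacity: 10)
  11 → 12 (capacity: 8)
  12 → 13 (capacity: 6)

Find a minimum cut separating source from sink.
Min cut value = 6, edges: (12,13)

Min cut value: 6
Partition: S = [0, 1, 2, 3, 4, 5, 6, 7, 8, 9, 10, 11, 12], T = [13]
Cut edges: (12,13)

By max-flow min-cut theorem, max flow = min cut = 6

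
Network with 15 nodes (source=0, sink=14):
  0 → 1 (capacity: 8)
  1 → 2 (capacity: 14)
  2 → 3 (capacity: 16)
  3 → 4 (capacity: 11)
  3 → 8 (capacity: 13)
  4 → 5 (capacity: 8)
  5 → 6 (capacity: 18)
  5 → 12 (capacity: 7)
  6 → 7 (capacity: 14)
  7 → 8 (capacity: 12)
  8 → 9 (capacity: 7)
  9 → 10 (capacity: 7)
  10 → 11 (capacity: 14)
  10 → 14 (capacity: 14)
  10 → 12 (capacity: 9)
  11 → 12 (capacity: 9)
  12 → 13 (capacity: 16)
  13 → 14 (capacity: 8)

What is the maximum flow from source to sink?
Maximum flow = 8

Max flow: 8

Flow assignment:
  0 → 1: 8/8
  1 → 2: 8/14
  2 → 3: 8/16
  3 → 4: 1/11
  3 → 8: 7/13
  4 → 5: 1/8
  5 → 12: 1/7
  8 → 9: 7/7
  9 → 10: 7/7
  10 → 14: 7/14
  12 → 13: 1/16
  13 → 14: 1/8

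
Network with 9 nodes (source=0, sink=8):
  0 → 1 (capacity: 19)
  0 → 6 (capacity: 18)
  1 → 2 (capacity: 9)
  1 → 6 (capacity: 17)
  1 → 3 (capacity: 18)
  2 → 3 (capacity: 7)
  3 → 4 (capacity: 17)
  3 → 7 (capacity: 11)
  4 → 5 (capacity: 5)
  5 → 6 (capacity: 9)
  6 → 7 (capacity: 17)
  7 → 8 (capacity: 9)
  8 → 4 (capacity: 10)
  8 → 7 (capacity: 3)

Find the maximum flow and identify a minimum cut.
Max flow = 9, Min cut edges: (7,8)

Maximum flow: 9
Minimum cut: (7,8)
Partition: S = [0, 1, 2, 3, 4, 5, 6, 7], T = [8]

Max-flow min-cut theorem verified: both equal 9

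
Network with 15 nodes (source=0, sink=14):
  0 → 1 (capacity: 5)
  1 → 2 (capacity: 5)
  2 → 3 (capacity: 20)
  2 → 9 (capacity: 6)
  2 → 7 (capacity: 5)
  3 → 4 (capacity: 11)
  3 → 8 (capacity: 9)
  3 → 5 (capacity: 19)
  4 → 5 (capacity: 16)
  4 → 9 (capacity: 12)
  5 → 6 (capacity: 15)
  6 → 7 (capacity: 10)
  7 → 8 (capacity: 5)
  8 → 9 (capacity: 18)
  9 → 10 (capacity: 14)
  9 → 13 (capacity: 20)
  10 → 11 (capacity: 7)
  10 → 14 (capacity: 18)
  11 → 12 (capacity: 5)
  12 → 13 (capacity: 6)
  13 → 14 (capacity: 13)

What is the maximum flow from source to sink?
Maximum flow = 5

Max flow: 5

Flow assignment:
  0 → 1: 5/5
  1 → 2: 5/5
  2 → 9: 5/6
  9 → 10: 5/14
  10 → 14: 5/18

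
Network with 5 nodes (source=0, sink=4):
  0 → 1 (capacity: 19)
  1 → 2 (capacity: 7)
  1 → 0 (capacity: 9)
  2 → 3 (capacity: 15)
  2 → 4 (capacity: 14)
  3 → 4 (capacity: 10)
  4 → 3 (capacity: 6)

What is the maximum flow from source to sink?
Maximum flow = 7

Max flow: 7

Flow assignment:
  0 → 1: 7/19
  1 → 2: 7/7
  2 → 4: 7/14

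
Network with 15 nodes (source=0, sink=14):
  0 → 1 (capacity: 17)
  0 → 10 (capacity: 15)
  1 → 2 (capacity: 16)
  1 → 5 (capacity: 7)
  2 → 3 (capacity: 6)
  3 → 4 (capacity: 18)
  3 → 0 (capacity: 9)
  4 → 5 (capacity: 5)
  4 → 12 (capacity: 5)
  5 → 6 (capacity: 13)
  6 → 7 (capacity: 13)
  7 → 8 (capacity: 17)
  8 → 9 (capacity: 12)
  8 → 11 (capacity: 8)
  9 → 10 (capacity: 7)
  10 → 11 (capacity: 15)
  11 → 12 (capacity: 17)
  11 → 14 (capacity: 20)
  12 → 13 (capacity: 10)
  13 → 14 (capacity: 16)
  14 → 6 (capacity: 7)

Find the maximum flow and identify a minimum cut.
Max flow = 28, Min cut edges: (4,12), (8,11), (10,11)

Maximum flow: 28
Minimum cut: (4,12), (8,11), (10,11)
Partition: S = [0, 1, 2, 3, 4, 5, 6, 7, 8, 9, 10], T = [11, 12, 13, 14]

Max-flow min-cut theorem verified: both equal 28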